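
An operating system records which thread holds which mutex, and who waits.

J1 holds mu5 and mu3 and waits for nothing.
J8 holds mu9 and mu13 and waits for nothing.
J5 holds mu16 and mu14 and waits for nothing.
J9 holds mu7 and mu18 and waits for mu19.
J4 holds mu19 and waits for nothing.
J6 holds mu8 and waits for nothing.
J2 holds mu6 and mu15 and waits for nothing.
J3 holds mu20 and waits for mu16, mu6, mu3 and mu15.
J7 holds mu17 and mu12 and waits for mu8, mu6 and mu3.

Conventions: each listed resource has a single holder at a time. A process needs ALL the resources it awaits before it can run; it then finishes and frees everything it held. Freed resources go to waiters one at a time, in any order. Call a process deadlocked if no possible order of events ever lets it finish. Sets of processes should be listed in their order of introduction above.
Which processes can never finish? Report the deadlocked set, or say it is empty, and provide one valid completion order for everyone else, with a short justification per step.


No process is deadlocked.
Key observation: every chain of waits terminates; starting from the processes that wait on nothing, all the rest unlock in turn.
The rest can finish in the order J4, J5, J9, J2, J6, J8, J1, J7, J3.
Walking it through:
  run J4 (it waits on nothing); releases mu19
  run J5 (it waits on nothing); releases mu16 and mu14
  J9: everything it awaited (mu19) is free; runs, freeing mu7 and mu18
  run J2 (it waits on nothing); releases mu6 and mu15
  run J6 (it waits on nothing); releases mu8
  run J8 (it waits on nothing); releases mu9 and mu13
  run J1 (it waits on nothing); releases mu5 and mu3
  J7: everything it awaited (mu8, mu6 and mu3) is free; runs, freeing mu17 and mu12
  J3: everything it awaited (mu16, mu6, mu3 and mu15) is free; runs, freeing mu20


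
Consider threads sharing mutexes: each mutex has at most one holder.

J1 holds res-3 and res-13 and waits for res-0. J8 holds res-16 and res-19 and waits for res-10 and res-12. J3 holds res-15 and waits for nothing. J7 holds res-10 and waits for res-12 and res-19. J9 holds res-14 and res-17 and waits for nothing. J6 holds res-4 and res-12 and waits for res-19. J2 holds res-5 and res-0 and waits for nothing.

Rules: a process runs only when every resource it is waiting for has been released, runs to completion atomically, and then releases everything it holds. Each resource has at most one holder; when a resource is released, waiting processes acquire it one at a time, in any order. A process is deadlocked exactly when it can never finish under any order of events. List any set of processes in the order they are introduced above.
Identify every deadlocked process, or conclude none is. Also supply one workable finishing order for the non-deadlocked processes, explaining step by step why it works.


Deadlocked: J8, J7 and J6.
Key observation: J8 -> J7 -> J8 is a circular wait — nothing in it can go first; J6 is caught in further circular waits.
The rest can finish in the order J9, J3, J2, J1.
Verifying each step:
  run J9 (it waits on nothing); releases res-14 and res-17
  run J3 (it waits on nothing); releases res-15
  run J2 (it waits on nothing); releases res-5 and res-0
  J1: everything it awaited (res-0) is free; runs, freeing res-3 and res-13


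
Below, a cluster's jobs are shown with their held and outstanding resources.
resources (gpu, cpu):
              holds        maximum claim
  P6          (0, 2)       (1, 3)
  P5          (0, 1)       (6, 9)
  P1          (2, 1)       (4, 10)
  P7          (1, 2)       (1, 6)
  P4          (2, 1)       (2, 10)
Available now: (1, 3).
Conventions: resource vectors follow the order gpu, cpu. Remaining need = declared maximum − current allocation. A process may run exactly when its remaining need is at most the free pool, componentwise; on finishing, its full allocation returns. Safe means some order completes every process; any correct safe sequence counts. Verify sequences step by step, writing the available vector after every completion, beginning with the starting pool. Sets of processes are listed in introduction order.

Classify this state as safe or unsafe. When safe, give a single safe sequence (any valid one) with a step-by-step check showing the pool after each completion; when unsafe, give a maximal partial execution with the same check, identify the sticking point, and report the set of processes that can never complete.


The state is UNSAFE.
Key observation: no order helps: past P6, P7, the free pool tops out at (2, 7), below what each blocked process needs in cpu.
A maximal execution: P6, P7 — then nothing else fits. Step-by-step check:
  pool = (1, 3)
  P6: need (1, 1) fits (1, 3); releases (0, 2), pool now (1, 5)
  P7: need (0, 4) fits (1, 5); releases (1, 2), pool now (2, 7)
  blocked: P5 wants (6, 8), pool (2, 7) — not enough gpu and cpu
  blocked: P1 wants (2, 9), pool (2, 7) — not enough cpu
  blocked: P4 wants (0, 9), pool (2, 7) — not enough cpu
Processes that can never finish: P5, P1 and P4.


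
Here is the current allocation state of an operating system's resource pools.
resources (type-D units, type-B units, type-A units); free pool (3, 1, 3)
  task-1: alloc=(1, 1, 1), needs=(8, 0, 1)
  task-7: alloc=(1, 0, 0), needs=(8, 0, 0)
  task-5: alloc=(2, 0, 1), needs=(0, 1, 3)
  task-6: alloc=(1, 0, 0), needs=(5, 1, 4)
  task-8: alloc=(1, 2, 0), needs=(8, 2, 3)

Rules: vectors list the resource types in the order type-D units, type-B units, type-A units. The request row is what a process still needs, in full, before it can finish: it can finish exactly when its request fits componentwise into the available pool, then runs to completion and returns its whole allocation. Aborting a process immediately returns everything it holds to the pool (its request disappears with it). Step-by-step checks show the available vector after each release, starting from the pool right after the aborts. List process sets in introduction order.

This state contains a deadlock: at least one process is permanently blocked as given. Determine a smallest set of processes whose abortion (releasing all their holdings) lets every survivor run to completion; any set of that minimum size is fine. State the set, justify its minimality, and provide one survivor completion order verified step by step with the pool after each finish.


Abort task-7 and task-8.
Key observation: task-1 was stuck for good until task-7 and task-8 gave back (2, 2, 0); in the order shown it finishes at step 3.
Minimality, checking each single-abort alternative: task-1 alone leaves task-7 blocked (short on type-D units); task-7 alone leaves task-1 blocked (short on type-D units); task-5 alone leaves task-1 blocked (short on type-D units); task-6 alone leaves task-1 blocked (short on type-D units); task-8 alone leaves task-1 blocked (short on type-D units).
The survivors complete as task-5, task-6, task-1. Step-by-step check (starting from the post-abort pool):
  pool = (5, 3, 3)
  task-5 needs (0, 1, 3) <= (5, 3, 3) -> finishes; pool += (2, 0, 1) = (7, 3, 4)
  task-6 needs (5, 1, 4) <= (7, 3, 4) -> finishes; pool += (1, 0, 0) = (8, 3, 4)
  task-1 needs (8, 0, 1) <= (8, 3, 4) -> finishes; pool += (1, 1, 1) = (9, 4, 5)


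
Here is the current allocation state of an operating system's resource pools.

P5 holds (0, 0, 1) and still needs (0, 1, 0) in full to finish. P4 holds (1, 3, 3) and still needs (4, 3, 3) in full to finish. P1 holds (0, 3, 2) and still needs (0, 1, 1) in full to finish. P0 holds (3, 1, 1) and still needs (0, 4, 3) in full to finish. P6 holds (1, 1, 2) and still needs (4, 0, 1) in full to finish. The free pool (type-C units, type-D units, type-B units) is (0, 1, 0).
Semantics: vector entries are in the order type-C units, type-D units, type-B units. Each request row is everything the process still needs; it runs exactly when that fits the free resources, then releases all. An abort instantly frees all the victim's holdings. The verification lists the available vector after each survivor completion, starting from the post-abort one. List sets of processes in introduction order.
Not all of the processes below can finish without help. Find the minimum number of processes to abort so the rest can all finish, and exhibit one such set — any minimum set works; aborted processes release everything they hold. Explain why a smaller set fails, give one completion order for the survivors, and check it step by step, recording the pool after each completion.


Minimum abort set: P4.
Key observation: no ordering could ever have run P6 before the abort of P4; with (1, 3, 3) back in the pool it fits at step 4.
Minimality: the empty abort set fails — the state is deadlocked as it stands.
The survivors complete as P1, P5, P0, P6. Check, step by step (starting from the post-abort pool):
  pool = (1, 4, 3)
  P1: need (0, 1, 1) fits (1, 4, 3); releases (0, 3, 2), pool now (1, 7, 5)
  P5: need (0, 1, 0) fits (1, 7, 5); releases (0, 0, 1), pool now (1, 7, 6)
  P0: need (0, 4, 3) fits (1, 7, 6); releases (3, 1, 1), pool now (4, 8, 7)
  P6: need (4, 0, 1) fits (4, 8, 7); releases (1, 1, 2), pool now (5, 9, 9)


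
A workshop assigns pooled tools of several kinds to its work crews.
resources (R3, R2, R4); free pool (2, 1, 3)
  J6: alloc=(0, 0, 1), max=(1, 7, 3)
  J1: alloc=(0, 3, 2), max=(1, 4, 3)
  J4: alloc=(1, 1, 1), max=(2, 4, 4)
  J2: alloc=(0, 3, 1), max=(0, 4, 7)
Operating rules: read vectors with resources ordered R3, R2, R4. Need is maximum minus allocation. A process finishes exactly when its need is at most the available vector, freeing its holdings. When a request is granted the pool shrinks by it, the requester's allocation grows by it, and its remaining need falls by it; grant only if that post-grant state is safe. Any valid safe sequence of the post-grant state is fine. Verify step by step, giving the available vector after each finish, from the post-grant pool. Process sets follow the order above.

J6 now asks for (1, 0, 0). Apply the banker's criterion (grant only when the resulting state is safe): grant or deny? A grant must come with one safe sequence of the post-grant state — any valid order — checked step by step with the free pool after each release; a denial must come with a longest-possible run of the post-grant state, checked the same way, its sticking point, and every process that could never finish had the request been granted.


GRANT — the state after the grant stays safe, e.g. via J1, J4, J2, J6.
Key observation: granting shrinks the pool to (1, 1, 3), yet J1 still fits and the chain goes through.
Verifying the post-grant state step by step:
  pool = (1, 1, 3)
  J1 needs (1, 1, 1) <= (1, 1, 3) -> finishes; pool += (0, 3, 2) = (1, 4, 5)
  J4 needs (1, 3, 3) <= (1, 4, 5) -> finishes; pool += (1, 1, 1) = (2, 5, 6)
  J2 needs (0, 1, 6) <= (2, 5, 6) -> finishes; pool += (0, 3, 1) = (2, 8, 7)
  J6 needs (0, 7, 2) <= (2, 8, 7) -> finishes; pool += (1, 0, 1) = (3, 8, 8)


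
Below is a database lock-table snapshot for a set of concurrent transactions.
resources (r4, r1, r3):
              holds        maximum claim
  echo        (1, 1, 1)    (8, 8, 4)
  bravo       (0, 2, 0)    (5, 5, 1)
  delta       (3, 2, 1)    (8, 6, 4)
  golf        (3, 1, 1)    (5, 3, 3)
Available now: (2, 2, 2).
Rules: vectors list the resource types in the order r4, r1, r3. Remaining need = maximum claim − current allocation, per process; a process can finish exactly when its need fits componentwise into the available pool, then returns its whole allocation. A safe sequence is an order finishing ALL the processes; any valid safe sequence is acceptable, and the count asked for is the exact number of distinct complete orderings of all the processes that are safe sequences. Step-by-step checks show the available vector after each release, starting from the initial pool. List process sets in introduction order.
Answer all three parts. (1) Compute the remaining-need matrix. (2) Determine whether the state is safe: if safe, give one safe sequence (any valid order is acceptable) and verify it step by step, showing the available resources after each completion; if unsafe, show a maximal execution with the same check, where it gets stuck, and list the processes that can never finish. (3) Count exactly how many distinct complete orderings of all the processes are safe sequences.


(1) Remaining need (order r4, r1, r3):
  echo: (7, 7, 3)
  bravo: (5, 3, 1)
  delta: (5, 4, 3)
  golf: (2, 2, 2)
(2) The state is SAFE; one workable sequence: golf, bravo, delta, echo.
Key observation: the order's first zero-slack moment is golf ((2, 2, 2) needed, (2, 2, 2) free — a requested resource with nothing to spare).
Check, step by step:
  pool = (2, 2, 2)
  golf: need (2, 2, 2) fits (2, 2, 2); releases (3, 1, 1), pool now (5, 3, 3)
  bravo: need (5, 3, 1) fits (5, 3, 3); releases (0, 2, 0), pool now (5, 5, 3)
  delta: need (5, 4, 3) fits (5, 5, 3); releases (3, 2, 1), pool now (8, 7, 4)
  echo: need (7, 7, 3) fits (8, 7, 4); releases (1, 1, 1), pool now (9, 8, 5)
(3) Exactly 1 of the possible complete orderings is a safe sequence.


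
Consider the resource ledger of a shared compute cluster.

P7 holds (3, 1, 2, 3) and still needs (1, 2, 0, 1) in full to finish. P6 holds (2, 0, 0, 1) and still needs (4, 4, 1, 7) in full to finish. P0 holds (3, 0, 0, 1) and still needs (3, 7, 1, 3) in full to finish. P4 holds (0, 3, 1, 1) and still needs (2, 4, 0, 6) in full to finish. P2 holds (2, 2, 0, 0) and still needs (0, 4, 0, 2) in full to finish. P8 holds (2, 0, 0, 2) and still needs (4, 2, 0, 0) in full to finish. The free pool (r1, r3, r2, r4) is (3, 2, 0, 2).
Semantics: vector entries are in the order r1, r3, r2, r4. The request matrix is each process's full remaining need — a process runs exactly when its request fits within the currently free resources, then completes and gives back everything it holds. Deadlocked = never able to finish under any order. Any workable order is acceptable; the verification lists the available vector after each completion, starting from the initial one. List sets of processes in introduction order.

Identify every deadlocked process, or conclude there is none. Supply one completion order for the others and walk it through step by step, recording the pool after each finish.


The deadlocked set is P6, P0, P4 and P2.
Key observation: once P7, P8 finish, the pool peaks at (8, 3, 2, 7) — and every remaining process still needs more r3 than that.
A valid finishing order for the others: P7, P8. Verifying each step:
  pool = (3, 2, 0, 2)
  P7 needs (1, 2, 0, 1) <= (3, 2, 0, 2) -> finishes; pool += (3, 1, 2, 3) = (6, 3, 2, 5)
  P8 needs (4, 2, 0, 0) <= (6, 3, 2, 5) -> finishes; pool += (2, 0, 0, 2) = (8, 3, 2, 7)
The stuck group stays short no matter what:
  blocked: P6 wants (4, 4, 1, 7), pool (8, 3, 2, 7) — not enough r3
  blocked: P0 wants (3, 7, 1, 3), pool (8, 3, 2, 7) — not enough r3
  blocked: P4 wants (2, 4, 0, 6), pool (8, 3, 2, 7) — not enough r3
  blocked: P2 wants (0, 4, 0, 2), pool (8, 3, 2, 7) — not enough r3


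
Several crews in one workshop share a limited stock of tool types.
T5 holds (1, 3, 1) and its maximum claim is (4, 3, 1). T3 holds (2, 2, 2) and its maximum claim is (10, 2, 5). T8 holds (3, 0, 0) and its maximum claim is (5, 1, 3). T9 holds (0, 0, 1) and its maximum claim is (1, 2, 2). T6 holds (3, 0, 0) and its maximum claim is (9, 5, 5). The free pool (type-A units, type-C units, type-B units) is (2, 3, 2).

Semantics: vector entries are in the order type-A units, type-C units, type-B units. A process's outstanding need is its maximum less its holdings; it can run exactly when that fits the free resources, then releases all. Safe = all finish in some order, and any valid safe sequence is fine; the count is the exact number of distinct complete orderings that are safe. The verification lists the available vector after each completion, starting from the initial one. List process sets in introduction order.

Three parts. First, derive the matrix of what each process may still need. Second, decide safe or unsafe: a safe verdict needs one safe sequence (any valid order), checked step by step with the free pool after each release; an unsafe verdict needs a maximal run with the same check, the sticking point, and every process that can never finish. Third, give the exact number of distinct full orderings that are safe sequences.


(1) Remaining need (order type-A units, type-C units, type-B units):
  T5: (3, 0, 0)
  T3: (8, 0, 3)
  T8: (2, 1, 3)
  T9: (1, 2, 1)
  T6: (6, 5, 5)
(2) The state is UNSAFE.
Key observation: after T9, T8, T5 the pool peaks at (6, 6, 4), and each blocked process is short somewhere: T3 on type-A units; T6 on type-B units.
The run T9, T8, T5 cannot be extended any further. Step-by-step check:
  pool = (2, 3, 2)
  run T9 (needs (1, 2, 1), free (2, 3, 2)); after release of (0, 0, 1) the pool is (2, 3, 3)
  run T8 (needs (2, 1, 3), free (2, 3, 3)); after release of (3, 0, 0) the pool is (5, 3, 3)
  run T5 (needs (3, 0, 0), free (5, 3, 3)); after release of (1, 3, 1) the pool is (6, 6, 4)
  T3 cannot run: need (8, 0, 3) vs free (6, 6, 4) (insufficient type-A units)
  T6 cannot run: need (6, 5, 5) vs free (6, 6, 4) (insufficient type-B units)
Never able to finish: T3 and T6.
(3) The exact count: 0 of the possible complete orderings are safe sequences.


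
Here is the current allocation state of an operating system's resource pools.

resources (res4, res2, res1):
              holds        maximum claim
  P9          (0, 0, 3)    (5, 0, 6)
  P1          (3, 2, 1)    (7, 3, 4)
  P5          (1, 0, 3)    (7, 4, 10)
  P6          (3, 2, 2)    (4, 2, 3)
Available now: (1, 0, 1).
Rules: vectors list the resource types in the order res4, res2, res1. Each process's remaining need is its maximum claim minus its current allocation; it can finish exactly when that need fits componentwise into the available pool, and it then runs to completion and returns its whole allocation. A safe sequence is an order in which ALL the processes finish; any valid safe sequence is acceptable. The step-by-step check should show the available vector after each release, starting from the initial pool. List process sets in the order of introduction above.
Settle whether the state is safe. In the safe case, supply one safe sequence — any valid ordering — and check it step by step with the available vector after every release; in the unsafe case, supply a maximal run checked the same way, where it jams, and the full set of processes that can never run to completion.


SAFE — a valid safe sequence is P6, P1, P9, P5.
Key observation: P6 is the earliest step where a requested resource binds exactly: need (1, 0, 1), pool (1, 0, 1) at its turn.
Walking it through:
  pool = (1, 0, 1)
  run P6 (needs (1, 0, 1), free (1, 0, 1)); after release of (3, 2, 2) the pool is (4, 2, 3)
  run P1 (needs (4, 1, 3), free (4, 2, 3)); after release of (3, 2, 1) the pool is (7, 4, 4)
  run P9 (needs (5, 0, 3), free (7, 4, 4)); after release of (0, 0, 3) the pool is (7, 4, 7)
  run P5 (needs (6, 4, 7), free (7, 4, 7)); after release of (1, 0, 3) the pool is (8, 4, 10)


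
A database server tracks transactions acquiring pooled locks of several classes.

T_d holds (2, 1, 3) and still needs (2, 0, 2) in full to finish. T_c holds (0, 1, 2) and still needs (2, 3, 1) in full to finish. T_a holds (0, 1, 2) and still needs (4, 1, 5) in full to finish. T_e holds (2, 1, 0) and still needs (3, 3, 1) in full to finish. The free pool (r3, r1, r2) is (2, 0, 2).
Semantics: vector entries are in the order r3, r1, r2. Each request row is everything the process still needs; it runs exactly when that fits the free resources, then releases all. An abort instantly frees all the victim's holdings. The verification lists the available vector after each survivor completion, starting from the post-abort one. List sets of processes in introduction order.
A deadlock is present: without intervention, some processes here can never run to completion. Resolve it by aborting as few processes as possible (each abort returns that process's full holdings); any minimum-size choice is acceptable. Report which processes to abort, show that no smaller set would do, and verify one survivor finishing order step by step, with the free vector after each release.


Abort T_c.
Key observation: T_e was stuck for good until T_c gave back (0, 1, 2); in the order shown it finishes at step 3.
Minimality: the empty abort set fails — the state is deadlocked as it stands.
Survivors finish in the order: T_d, T_a, T_e. Walking it through (pool after the aborts first):
  pool = (2, 1, 4)
  run T_d (needs (2, 0, 2), free (2, 1, 4)); after release of (2, 1, 3) the pool is (4, 2, 7)
  run T_a (needs (4, 1, 5), free (4, 2, 7)); after release of (0, 1, 2) the pool is (4, 3, 9)
  run T_e (needs (3, 3, 1), free (4, 3, 9)); after release of (2, 1, 0) the pool is (6, 4, 9)


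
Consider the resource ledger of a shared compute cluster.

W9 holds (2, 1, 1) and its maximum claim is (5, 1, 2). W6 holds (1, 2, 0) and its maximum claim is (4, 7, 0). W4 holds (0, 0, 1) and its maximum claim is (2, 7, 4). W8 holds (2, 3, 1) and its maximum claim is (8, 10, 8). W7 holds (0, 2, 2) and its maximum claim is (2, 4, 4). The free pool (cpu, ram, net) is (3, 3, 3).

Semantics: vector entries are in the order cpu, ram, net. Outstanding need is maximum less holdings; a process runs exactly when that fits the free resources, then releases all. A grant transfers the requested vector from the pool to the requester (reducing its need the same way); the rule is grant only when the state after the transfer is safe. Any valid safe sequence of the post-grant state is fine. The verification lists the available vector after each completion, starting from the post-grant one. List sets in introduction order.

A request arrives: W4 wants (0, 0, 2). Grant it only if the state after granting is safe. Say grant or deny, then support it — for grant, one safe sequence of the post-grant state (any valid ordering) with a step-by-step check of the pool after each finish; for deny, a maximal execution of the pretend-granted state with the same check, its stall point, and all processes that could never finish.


GRANT. The post-grant state is safe; one safe sequence: W9, W7, W6, W4, W8.
Key observation: after the grant the pool drops to (3, 3, 1), which still lets W9 finish first and unwind the rest.
Verifying the post-grant state step by step:
  pool = (3, 3, 1)
  run W9 (needs (3, 0, 1), free (3, 3, 1)); after release of (2, 1, 1) the pool is (5, 4, 2)
  run W7 (needs (2, 2, 2), free (5, 4, 2)); after release of (0, 2, 2) the pool is (5, 6, 4)
  run W6 (needs (3, 5, 0), free (5, 6, 4)); after release of (1, 2, 0) the pool is (6, 8, 4)
  run W4 (needs (2, 7, 1), free (6, 8, 4)); after release of (0, 0, 3) the pool is (6, 8, 7)
  run W8 (needs (6, 7, 7), free (6, 8, 7)); after release of (2, 3, 1) the pool is (8, 11, 8)


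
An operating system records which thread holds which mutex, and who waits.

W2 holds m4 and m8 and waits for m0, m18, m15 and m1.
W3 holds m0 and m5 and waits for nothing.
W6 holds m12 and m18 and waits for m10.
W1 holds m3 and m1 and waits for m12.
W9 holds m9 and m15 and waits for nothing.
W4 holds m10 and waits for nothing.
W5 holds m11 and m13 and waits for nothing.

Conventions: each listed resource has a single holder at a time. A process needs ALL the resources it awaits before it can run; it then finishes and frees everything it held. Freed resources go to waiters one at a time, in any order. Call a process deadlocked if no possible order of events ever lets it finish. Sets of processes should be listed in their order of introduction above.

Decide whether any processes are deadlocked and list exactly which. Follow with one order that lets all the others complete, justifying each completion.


The deadlocked set is empty.
Key observation: no waiting chain loops back on itself — every chain ends at a process that waits on nothing, so everyone eventually runs.
One completion order for the rest: W9, W5, W3, W4, W6, W1, W2.
Check, step by step:
  run W9 (it waits on nothing); releases m9 and m15
  run W5 (it waits on nothing); releases m11 and m13
  run W3 (it waits on nothing); releases m0 and m5
  run W4 (it waits on nothing); releases m10
  W6: everything it awaited (m10) is free; runs, freeing m12 and m18
  W1: everything it awaited (m12) is free; runs, freeing m3 and m1
  W2: everything it awaited (m0, m18, m15 and m1) is free; runs, freeing m4 and m8


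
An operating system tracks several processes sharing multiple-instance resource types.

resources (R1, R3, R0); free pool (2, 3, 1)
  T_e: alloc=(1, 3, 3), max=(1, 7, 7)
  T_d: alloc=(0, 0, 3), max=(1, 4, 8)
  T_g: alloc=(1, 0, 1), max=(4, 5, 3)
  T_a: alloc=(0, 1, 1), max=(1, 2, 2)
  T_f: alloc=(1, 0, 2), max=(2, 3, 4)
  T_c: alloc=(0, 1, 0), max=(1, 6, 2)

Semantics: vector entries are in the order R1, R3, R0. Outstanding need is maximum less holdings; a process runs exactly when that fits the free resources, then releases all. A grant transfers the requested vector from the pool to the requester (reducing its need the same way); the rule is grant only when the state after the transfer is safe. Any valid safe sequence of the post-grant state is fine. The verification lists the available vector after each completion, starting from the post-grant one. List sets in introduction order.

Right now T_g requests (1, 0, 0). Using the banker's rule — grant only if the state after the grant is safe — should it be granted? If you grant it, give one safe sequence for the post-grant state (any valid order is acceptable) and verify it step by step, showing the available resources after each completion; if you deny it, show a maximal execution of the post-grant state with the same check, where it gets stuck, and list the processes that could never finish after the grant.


GRANT. The post-grant state is safe; one safe sequence: T_a, T_f, T_e, T_d, T_g, T_c.
Key observation: (1, 3, 1) free after granting still covers T_a first, and each release covers the next.
Step-by-step check of the post-grant state:
  pool = (1, 3, 1)
  T_a: need (1, 1, 1) fits (1, 3, 1); releases (0, 1, 1), pool now (1, 4, 2)
  T_f: need (1, 3, 2) fits (1, 4, 2); releases (1, 0, 2), pool now (2, 4, 4)
  T_e: need (0, 4, 4) fits (2, 4, 4); releases (1, 3, 3), pool now (3, 7, 7)
  T_d: need (1, 4, 5) fits (3, 7, 7); releases (0, 0, 3), pool now (3, 7, 10)
  T_g: need (2, 5, 2) fits (3, 7, 10); releases (2, 0, 1), pool now (5, 7, 11)
  T_c: need (1, 5, 2) fits (5, 7, 11); releases (0, 1, 0), pool now (5, 8, 11)


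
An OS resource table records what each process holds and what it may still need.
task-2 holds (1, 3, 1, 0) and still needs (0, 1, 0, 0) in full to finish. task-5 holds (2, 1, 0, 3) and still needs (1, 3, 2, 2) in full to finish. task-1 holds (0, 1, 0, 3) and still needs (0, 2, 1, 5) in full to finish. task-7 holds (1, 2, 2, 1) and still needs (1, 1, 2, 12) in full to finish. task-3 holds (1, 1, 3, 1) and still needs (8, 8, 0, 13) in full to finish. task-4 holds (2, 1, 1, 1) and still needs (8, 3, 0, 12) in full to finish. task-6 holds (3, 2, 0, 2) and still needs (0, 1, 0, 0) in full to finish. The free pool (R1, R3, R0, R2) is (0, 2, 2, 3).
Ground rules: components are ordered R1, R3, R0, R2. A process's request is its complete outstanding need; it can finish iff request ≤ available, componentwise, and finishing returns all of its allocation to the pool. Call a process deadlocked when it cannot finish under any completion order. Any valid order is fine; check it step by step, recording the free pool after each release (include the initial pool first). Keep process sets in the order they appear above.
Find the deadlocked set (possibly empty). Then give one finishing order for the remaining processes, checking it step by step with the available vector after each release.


Deadlocked set: task-7, task-3 and task-4.
Key observation: the wall is R2: completing task-6, task-1, task-5, task-2 brings the pool only to (6, 9, 3, 11), and all the rest need more.
One completion order for the rest: task-6, task-1, task-5, task-2. Verifying each step:
  pool = (0, 2, 2, 3)
  task-6 needs (0, 1, 0, 0) <= (0, 2, 2, 3) -> finishes; pool += (3, 2, 0, 2) = (3, 4, 2, 5)
  task-1 needs (0, 2, 1, 5) <= (3, 4, 2, 5) -> finishes; pool += (0, 1, 0, 3) = (3, 5, 2, 8)
  task-5 needs (1, 3, 2, 2) <= (3, 5, 2, 8) -> finishes; pool += (2, 1, 0, 3) = (5, 6, 2, 11)
  task-2 needs (0, 1, 0, 0) <= (5, 6, 2, 11) -> finishes; pool += (1, 3, 1, 0) = (6, 9, 3, 11)
The stuck group stays short no matter what:
  task-7 cannot run: need (1, 1, 2, 12) vs free (6, 9, 3, 11) (insufficient R2)
  task-3 cannot run: need (8, 8, 0, 13) vs free (6, 9, 3, 11) (insufficient R1 and R2)
  task-4 cannot run: need (8, 3, 0, 12) vs free (6, 9, 3, 11) (insufficient R1 and R2)


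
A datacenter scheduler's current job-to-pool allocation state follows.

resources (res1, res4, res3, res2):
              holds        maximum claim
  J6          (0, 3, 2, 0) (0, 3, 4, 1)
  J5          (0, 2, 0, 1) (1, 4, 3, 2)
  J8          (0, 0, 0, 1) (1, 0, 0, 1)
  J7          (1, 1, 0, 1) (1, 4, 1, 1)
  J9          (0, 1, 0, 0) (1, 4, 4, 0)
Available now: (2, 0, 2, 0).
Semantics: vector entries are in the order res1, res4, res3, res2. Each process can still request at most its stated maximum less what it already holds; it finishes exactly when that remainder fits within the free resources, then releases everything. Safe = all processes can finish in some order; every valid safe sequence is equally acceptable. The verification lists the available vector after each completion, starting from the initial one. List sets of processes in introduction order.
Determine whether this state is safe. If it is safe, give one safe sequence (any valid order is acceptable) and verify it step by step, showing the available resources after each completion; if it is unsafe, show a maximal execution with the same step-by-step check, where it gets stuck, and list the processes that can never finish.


SAFE. One safe sequence: J8, J6, J9, J5, J7.
Key observation: J6 is the earliest step where a requested resource binds exactly: need (0, 0, 2, 1), pool (2, 0, 2, 1) at its turn.
Walking it through:
  pool = (2, 0, 2, 0)
  J8 needs (1, 0, 0, 0) <= (2, 0, 2, 0) -> finishes; pool += (0, 0, 0, 1) = (2, 0, 2, 1)
  J6 needs (0, 0, 2, 1) <= (2, 0, 2, 1) -> finishes; pool += (0, 3, 2, 0) = (2, 3, 4, 1)
  J9 needs (1, 3, 4, 0) <= (2, 3, 4, 1) -> finishes; pool += (0, 1, 0, 0) = (2, 4, 4, 1)
  J5 needs (1, 2, 3, 1) <= (2, 4, 4, 1) -> finishes; pool += (0, 2, 0, 1) = (2, 6, 4, 2)
  J7 needs (0, 3, 1, 0) <= (2, 6, 4, 2) -> finishes; pool += (1, 1, 0, 1) = (3, 7, 4, 3)


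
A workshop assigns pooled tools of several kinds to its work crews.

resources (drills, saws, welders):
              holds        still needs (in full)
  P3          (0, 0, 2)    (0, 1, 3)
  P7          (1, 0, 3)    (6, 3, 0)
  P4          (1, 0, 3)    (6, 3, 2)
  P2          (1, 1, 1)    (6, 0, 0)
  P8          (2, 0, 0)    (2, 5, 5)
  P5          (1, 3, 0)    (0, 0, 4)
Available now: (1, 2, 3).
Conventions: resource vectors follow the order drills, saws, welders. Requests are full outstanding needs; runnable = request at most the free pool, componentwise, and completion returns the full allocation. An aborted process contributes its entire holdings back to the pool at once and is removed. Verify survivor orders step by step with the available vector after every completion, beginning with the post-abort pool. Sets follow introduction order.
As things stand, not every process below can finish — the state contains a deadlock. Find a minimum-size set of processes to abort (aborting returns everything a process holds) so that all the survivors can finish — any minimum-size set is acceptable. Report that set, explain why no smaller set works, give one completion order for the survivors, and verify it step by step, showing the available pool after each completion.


Minimum abort set: P7 and P2.
Key observation: before aborting P7 and P2, P4 was permanently blocked — no order could ever run it; afterwards it completes at step 3.
Why nothing smaller works — every single abort fails: P3 alone leaves P7 blocked (short on drills); P7 alone leaves P4 blocked (short on drills); P4 alone leaves P7 blocked (short on drills); P2 alone leaves P7 blocked (short on drills); P8 alone leaves P7 blocked (short on drills); P5 alone leaves P7 blocked (short on drills).
The survivors complete as P5, P8, P4, P3. Verifying each step (starting from the post-abort pool):
  pool = (3, 3, 7)
  run P5 (needs (0, 0, 4), free (3, 3, 7)); after release of (1, 3, 0) the pool is (4, 6, 7)
  run P8 (needs (2, 5, 5), free (4, 6, 7)); after release of (2, 0, 0) the pool is (6, 6, 7)
  run P4 (needs (6, 3, 2), free (6, 6, 7)); after release of (1, 0, 3) the pool is (7, 6, 10)
  run P3 (needs (0, 1, 3), free (7, 6, 10)); after release of (0, 0, 2) the pool is (7, 6, 12)


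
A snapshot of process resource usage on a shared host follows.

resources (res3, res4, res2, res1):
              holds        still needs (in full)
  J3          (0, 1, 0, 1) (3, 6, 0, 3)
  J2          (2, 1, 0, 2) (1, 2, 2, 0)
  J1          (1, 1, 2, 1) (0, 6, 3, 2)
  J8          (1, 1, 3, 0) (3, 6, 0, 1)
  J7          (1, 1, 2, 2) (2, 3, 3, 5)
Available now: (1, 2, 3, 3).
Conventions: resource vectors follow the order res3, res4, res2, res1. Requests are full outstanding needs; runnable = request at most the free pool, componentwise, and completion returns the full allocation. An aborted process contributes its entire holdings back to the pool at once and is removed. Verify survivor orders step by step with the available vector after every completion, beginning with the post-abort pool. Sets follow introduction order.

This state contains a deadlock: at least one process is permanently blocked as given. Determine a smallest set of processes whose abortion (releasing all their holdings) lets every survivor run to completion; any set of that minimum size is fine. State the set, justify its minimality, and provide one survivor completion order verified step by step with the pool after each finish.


Minimum abort set: J1 and J8.
Key observation: aborting J1 and J8 returns (2, 2, 5, 1), and J3 — hopeless before — runs at step 3 with the returned capacity in the pool.
Why nothing smaller works — every single abort fails: J3 alone leaves J1 blocked (short on res4); J2 alone leaves J3 blocked (short on res4); J1 alone leaves J3 blocked (short on res4); J8 alone leaves J3 blocked (short on res4); J7 alone leaves J3 blocked (short on res4).
Survivors finish in the order: J2, J7, J3. Verifying each step (pool after the aborts first):
  pool = (3, 4, 8, 4)
  run J2 (needs (1, 2, 2, 0), free (3, 4, 8, 4)); after release of (2, 1, 0, 2) the pool is (5, 5, 8, 6)
  run J7 (needs (2, 3, 3, 5), free (5, 5, 8, 6)); after release of (1, 1, 2, 2) the pool is (6, 6, 10, 8)
  run J3 (needs (3, 6, 0, 3), free (6, 6, 10, 8)); after release of (0, 1, 0, 1) the pool is (6, 7, 10, 9)


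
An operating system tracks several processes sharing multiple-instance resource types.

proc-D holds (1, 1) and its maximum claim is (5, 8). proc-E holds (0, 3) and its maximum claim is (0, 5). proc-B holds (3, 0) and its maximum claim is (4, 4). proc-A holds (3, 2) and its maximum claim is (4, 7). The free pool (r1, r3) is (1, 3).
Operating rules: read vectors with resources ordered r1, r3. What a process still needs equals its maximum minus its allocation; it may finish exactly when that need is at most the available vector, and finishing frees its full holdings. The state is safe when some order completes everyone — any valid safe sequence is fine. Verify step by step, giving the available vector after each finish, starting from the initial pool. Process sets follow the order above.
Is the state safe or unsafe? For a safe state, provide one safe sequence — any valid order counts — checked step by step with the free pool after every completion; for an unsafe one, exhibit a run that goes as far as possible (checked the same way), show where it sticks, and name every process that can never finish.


SAFE, for example via the order proc-E, proc-B, proc-A, proc-D.
Key observation: at proc-B the run first touches a limit — (1, 4) against (1, 6), exact on a resource it actually requests.
Walking it through:
  pool = (1, 3)
  proc-E: need (0, 2) fits (1, 3); releases (0, 3), pool now (1, 6)
  proc-B: need (1, 4) fits (1, 6); releases (3, 0), pool now (4, 6)
  proc-A: need (1, 5) fits (4, 6); releases (3, 2), pool now (7, 8)
  proc-D: need (4, 7) fits (7, 8); releases (1, 1), pool now (8, 9)


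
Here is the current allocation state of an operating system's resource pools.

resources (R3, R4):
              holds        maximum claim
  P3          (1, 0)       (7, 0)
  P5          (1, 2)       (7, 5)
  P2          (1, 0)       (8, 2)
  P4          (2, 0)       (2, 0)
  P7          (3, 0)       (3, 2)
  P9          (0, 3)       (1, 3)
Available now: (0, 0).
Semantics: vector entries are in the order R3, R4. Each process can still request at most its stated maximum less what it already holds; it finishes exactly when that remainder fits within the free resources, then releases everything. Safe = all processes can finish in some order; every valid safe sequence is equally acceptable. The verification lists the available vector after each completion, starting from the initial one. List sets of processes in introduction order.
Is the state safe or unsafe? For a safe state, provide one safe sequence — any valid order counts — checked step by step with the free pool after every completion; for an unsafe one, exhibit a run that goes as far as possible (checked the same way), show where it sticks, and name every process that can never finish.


The state is UNSAFE.
Key observation: once P4, P9, P7 finish, the pool peaks at (5, 3) — and every remaining process still needs more R3 than that.
The run P4, P9, P7 cannot be extended any further. Verifying each step:
  pool = (0, 0)
  run P4 (needs (0, 0), free (0, 0)); after release of (2, 0) the pool is (2, 0)
  run P9 (needs (1, 0), free (2, 0)); after release of (0, 3) the pool is (2, 3)
  run P7 (needs (0, 2), free (2, 3)); after release of (3, 0) the pool is (5, 3)
  blocked: P3 wants (6, 0), pool (5, 3) — not enough R3
  blocked: P5 wants (6, 3), pool (5, 3) — not enough R3
  blocked: P2 wants (7, 2), pool (5, 3) — not enough R3
Processes that can never finish: P3, P5 and P2.


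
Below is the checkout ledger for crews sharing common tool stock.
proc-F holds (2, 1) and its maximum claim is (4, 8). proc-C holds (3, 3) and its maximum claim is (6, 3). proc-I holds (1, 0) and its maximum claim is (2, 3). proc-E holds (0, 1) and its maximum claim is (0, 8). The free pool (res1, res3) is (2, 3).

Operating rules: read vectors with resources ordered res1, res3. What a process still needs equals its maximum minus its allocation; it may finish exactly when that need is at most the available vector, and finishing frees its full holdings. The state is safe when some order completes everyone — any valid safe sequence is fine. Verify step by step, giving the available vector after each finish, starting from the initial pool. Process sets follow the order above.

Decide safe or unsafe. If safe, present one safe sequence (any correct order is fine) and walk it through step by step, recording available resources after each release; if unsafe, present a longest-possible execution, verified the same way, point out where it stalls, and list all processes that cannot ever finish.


UNSAFE.
Key observation: even finishing proc-I, proc-C leaves just (6, 6) free — too little res3 for any of the remaining processes.
The run proc-I, proc-C cannot be extended any further. Verifying each step:
  pool = (2, 3)
  proc-I needs (1, 3) <= (2, 3) -> finishes; pool += (1, 0) = (3, 3)
  proc-C needs (3, 0) <= (3, 3) -> finishes; pool += (3, 3) = (6, 6)
  proc-F cannot run: need (2, 7) vs free (6, 6) (insufficient res3)
  proc-E cannot run: need (0, 7) vs free (6, 6) (insufficient res3)
Never able to finish: proc-F and proc-E.


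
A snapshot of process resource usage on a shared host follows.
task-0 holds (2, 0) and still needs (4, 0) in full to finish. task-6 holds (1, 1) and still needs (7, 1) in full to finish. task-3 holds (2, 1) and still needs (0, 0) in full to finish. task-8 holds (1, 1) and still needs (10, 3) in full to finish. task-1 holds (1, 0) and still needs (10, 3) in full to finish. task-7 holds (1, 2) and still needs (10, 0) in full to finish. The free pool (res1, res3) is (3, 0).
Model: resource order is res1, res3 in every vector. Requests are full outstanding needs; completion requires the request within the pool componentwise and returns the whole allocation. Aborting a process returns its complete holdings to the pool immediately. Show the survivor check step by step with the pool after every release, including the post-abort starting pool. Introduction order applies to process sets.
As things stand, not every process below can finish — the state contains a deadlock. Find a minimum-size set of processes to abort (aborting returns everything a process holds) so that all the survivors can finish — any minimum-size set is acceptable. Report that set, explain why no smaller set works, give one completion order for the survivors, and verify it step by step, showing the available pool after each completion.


Abort task-1 and task-7.
Key observation: aborting task-1 and task-7 returns (2, 2), and task-8 — hopeless before — runs at step 4 with the returned capacity in the pool.
Why nothing smaller works — every single abort fails: task-0 alone leaves task-8 blocked (short on res1 and res3); task-6 alone leaves task-8 blocked (short on res1 and res3); task-3 alone leaves task-8 blocked (short on res1 and res3); task-8 alone leaves task-1 blocked (short on res1); task-1 alone leaves task-8 blocked (short on res1 and res3); task-7 alone leaves task-8 blocked (short on res1).
Survivors finish in the order: task-0, task-3, task-6, task-8. Step-by-step check (pool after the aborts first):
  pool = (5, 2)
  run task-0 (needs (4, 0), free (5, 2)); after release of (2, 0) the pool is (7, 2)
  run task-3 (needs (0, 0), free (7, 2)); after release of (2, 1) the pool is (9, 3)
  run task-6 (needs (7, 1), free (9, 3)); after release of (1, 1) the pool is (10, 4)
  run task-8 (needs (10, 3), free (10, 4)); after release of (1, 1) the pool is (11, 5)
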